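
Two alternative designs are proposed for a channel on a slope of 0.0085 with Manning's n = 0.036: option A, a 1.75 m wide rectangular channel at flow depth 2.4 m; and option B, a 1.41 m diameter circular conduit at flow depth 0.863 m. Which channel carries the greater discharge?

channel A

Channel A: Flow area A = b·y = 1.75 × 2.4 = 4.2 m². Wetted perimeter P = b + 2y = 1.75 + 2×2.4 = 6.55 m. Hydraulic radius R = A/P = 4.2/6.55 = 0.6412 m. Q_A = (1/0.036)·4.2·0.6412^(2/3)·√0.0085 = 7.998 m³/s.
Channel B: For a circular section of diameter D = 1.41 m at depth y = 0.863 m, the central angle is θ = 2 arccos(1 − 2y/D) = 3.594 rad. Then A = (D²/8)(θ − sin θ) = 1.002 m² and P = Dθ/2 = 2.534 m. Hydraulic radius R = A/P = 1.002/2.534 = 0.3953 m. Q_B = (1/0.036)·1.002·0.3953^(2/3)·√0.0085 = 1.382 m³/s.
Q_A = 7.998 m³/s vs Q_B = 1.382 m³/s, so channel A carries more.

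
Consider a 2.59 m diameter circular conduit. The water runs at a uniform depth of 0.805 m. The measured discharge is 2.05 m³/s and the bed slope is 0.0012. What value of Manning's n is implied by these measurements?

For a circular section of diameter D = 2.59 m at depth y = 0.805 m, the central angle is θ = 2 arccos(1 − 2y/D) = 2.366 rad. Then A = (D²/8)(θ − sin θ) = 1.396 m² and P = Dθ/2 = 3.063 m.
Hydraulic radius R = A/P = 1.396/3.063 = 0.4558 m.
Rearranging Manning's equation: n = (1/Q) A R^(2/3) S^(1/2) = (1/2.05) × 1.396 × 0.4558^(2/3) × √0.0012 = 0.014.

n = 0.014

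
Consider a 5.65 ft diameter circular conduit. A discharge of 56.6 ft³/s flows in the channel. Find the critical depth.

At critical depth, Q² T / (g A³) = 1, i.e. A³/T = Q²/g = 56.6²/32.2 = 99.49.
At y = 2.55 ft: A³/T = 235.7 — high.
At y = 2.04 ft: A³/T = 100.1 — matches.

y_c = 2.04 ft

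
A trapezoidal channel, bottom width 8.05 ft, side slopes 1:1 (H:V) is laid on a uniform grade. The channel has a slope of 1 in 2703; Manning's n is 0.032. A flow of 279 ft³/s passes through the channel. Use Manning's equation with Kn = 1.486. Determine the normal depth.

Manning's equation rearranged: A R^(2/3) = nQ / (1.486·√S) = 0.032 × 279 / (1.486 × √0.00037) = 312.4.
Try y = 5.8 ft: A R^(2/3) = 177.5 — low.
Try y = 7.74 ft: A R^(2/3) = 312.1 — matches.

y_n = 7.74 ft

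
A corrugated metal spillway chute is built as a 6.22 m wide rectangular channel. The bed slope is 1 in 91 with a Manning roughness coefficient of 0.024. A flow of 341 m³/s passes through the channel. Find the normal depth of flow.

y_n = 7.44 m

Manning's equation rearranged: A R^(2/3) = nQ / (1·√S) = 0.024 × 341 / (√0.01099) = 78.07.
Try y = 9.26 m: A R^(2/3) = 101.2 — over.
Try y = 7.44 m: A R^(2/3) = 78.12 — ≈ 78.07.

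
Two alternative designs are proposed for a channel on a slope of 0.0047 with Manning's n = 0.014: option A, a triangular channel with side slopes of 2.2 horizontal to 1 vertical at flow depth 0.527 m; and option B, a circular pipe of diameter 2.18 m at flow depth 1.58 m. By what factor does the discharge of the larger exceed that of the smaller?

9.24

Channel A: For a triangular section with side slope z = 2.2: A = zy² = 2.2×0.527² = 0.611 m²; P = 2y√(1+z²) = 2×0.527×2.417 = 2.547 m. Hydraulic radius R = A/P = 0.611/2.547 = 0.2399 m. Q_A = (1/0.014)·0.611·0.2399^(2/3)·√0.0047 = 1.155 m³/s.
Channel B: For a circular section of diameter D = 2.18 m at depth y = 1.58 m, the central angle is θ = 2 arccos(1 − 2y/D) = 4.074 rad. Then A = (D²/8)(θ − sin θ) = 2.897 m² and P = Dθ/2 = 4.441 m. Hydraulic radius R = A/P = 2.897/4.441 = 0.6524 m. Q_B = (1/0.014)·2.897·0.6524^(2/3)·√0.0047 = 10.67 m³/s.
The larger discharge is 10.67 m³/s and the smaller is 1.155 m³/s; the ratio is 9.24.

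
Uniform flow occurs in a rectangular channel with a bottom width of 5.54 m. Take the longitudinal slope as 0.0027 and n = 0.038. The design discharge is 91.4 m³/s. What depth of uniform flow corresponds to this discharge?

Manning's equation rearranged: A R^(2/3) = nQ / (1·√S) = 0.038 × 91.4 / (√0.0027) = 66.84.
Trying y = 5.59 m: A R^(2/3) = 46.71 — low.
Trying y = 8.5 m: A R^(2/3) = 76.96 — high.
Trying y = 7.54 m: A R^(2/3) = 66.88 — ≈ 66.84.

y_n = 7.54 m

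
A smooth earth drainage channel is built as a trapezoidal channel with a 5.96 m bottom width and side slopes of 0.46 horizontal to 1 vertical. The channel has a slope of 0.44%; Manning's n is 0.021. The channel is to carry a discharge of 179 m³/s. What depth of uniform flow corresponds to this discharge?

Manning's equation rearranged: A R^(2/3) = nQ / (1·√S) = 0.021 × 179 / (√0.0044) = 56.67.
At y = 5.21 m: A R^(2/3) = 80.15 — too large.
At y = 4.24 m: A R^(2/3) = 56.61 — close enough.

y_n = 4.24 m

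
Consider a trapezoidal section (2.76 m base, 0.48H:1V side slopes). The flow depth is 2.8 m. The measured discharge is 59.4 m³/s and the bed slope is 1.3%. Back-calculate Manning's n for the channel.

n = 0.026

With bottom width b = 2.76 m and side slope z = 0.48: A = (b + zy)y = (2.76 + 0.48×2.8)×2.8 = 11.49 m²; P = b + 2y√(1+z²) = 2.76 + 2×2.8×1.109 = 8.972 m.
Hydraulic radius R = A/P = 11.49/8.972 = 1.281 m.
Rearranging Manning's equation: n = (1/Q) A R^(2/3) S^(1/2) = (1/59.4) × 11.49 × 1.281^(2/3) × √0.013 = 0.026.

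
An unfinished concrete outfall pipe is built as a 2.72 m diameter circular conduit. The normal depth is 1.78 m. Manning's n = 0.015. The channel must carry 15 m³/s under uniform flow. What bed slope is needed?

For a circular section of diameter D = 2.72 m at depth y = 1.78 m, the central angle is θ = 2 arccos(1 − 2y/D) = 3.77 rad. Then A = (D²/8)(θ − sin θ) = 4.029 m² and P = Dθ/2 = 5.127 m.
Hydraulic radius R = A/P = 4.029/5.127 = 0.786 m.
From Manning's equation, S = [nQ / (1 A R^(2/3))]² = [0.015 × 15 / (1 × 4.029 × 0.786^(2/3))]² = 0.0043.

S = 0.0043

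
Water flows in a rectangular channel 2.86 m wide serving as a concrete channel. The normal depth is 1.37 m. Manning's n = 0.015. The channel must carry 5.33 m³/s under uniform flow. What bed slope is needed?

S = 0.00067

Flow area A = b·y = 2.86 × 1.37 = 3.918 m². Wetted perimeter P = b + 2y = 2.86 + 2×1.37 = 5.6 m.
Hydraulic radius R = A/P = 3.918/5.6 = 0.6997 m.
From Manning's equation, S = [nQ / (1 A R^(2/3))]² = [0.015 × 5.33 / (1 × 3.918 × 0.6997^(2/3))]² = 0.00067.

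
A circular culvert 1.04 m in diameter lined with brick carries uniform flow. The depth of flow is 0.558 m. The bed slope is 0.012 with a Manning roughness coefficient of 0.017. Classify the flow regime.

supercritical

For a circular section of diameter D = 1.04 m at depth y = 0.558 m, the central angle is θ = 2 arccos(1 − 2y/D) = 3.288 rad. Then A = (D²/8)(θ − sin θ) = 0.4642 m² and P = Dθ/2 = 1.71 m.
Hydraulic radius R = A/P = 0.4642/1.71 = 0.2715 m.
V = (1/n) R^(2/3) √S = (1/0.017) × 0.2715^(2/3) × √0.012 = 2.702 m/s. Hydraulic depth D_h = A/T = 0.4642/1.037 = 0.4476 m.
Froude number Fr = V/√(g·D_h) = 2.702/√(9.81×0.4476) = 1.29, which is greater than 1, so the flow is supercritical.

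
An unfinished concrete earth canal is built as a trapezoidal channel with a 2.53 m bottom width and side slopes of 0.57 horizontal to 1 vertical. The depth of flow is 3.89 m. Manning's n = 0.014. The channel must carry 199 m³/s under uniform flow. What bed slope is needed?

With bottom width b = 2.53 m and side slope z = 0.57: A = (b + zy)y = (2.53 + 0.57×3.89)×3.89 = 18.47 m²; P = b + 2y√(1+z²) = 2.53 + 2×3.89×1.151 = 11.49 m.
Hydraulic radius R = A/P = 18.47/11.49 = 1.608 m.
From Manning's equation, S = [nQ / (1 A R^(2/3))]² = [0.014 × 199 / (1 × 18.47 × 1.608^(2/3))]² = 0.0121.

S = 0.0121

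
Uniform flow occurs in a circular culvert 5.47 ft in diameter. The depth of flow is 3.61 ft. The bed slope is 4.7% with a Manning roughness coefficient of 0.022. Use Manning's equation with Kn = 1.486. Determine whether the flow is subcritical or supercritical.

For a circular section of diameter D = 5.47 ft at depth y = 3.61 ft, the central angle is θ = 2 arccos(1 − 2y/D) = 3.793 rad. Then A = (D²/8)(θ − sin θ) = 16.45 ft² and P = Dθ/2 = 10.37 ft.
Hydraulic radius R = A/P = 16.45/10.37 = 1.586 ft.
V = (1.486/n) R^(2/3) √S = (1.486/0.022) × 1.586^(2/3) × √0.047 = 19.92 ft/s. Hydraulic depth D_h = A/T = 16.45/5.183 = 3.175 ft.
Froude number Fr = V/√(g·D_h) = 19.92/√(32.2×3.175) = 1.97, which is greater than 1, so the flow is supercritical.

supercritical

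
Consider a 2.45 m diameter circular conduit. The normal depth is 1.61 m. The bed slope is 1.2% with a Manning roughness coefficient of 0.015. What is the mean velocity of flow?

For a circular section of diameter D = 2.45 m at depth y = 1.61 m, the central angle is θ = 2 arccos(1 − 2y/D) = 3.781 rad. Then A = (D²/8)(θ − sin θ) = 3.285 m² and P = Dθ/2 = 4.632 m.
Hydraulic radius R = A/P = 3.285/4.632 = 0.7092 m.
From Manning's equation, V = (1/n) R^(2/3) S^(1/2) = (1/0.015) × 0.7092^(2/3) × 0.012^(1/2) = 5.81 m/s.

V = 5.81 m/s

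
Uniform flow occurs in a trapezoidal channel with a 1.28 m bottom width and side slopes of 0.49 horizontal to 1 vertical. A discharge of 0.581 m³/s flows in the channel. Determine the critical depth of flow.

At critical depth, Q² T / (g A³) = 1, i.e. A³/T = Q²/g = 0.581²/9.81 = 0.03441.
Try y = 0.201 m: A³/T = 0.0144 — short.
Try y = 0.34 m: A³/T = 0.07376 — over.
Try y = 0.266 m: A³/T = 0.03427 — matches.

y_c = 0.266 m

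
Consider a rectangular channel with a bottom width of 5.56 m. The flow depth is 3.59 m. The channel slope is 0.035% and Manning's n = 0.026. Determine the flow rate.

Flow area A = b·y = 5.56 × 3.59 = 19.96 m². Wetted perimeter P = b + 2y = 5.56 + 2×3.59 = 12.74 m.
Hydraulic radius R = A/P = 19.96/12.74 = 1.567 m.
Manning's equation: Q = (1/n) A R^(2/3) S^(1/2) = (1/0.026) × 19.96 × 1.567^(2/3) × 0.00035^(1/2) = 19.4 m³/s.

Q = 19.4 m³/s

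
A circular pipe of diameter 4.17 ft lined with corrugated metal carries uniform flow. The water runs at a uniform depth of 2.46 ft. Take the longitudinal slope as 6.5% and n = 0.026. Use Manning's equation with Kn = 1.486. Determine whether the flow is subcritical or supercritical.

For a circular section of diameter D = 4.17 ft at depth y = 2.46 ft, the central angle is θ = 2 arccos(1 − 2y/D) = 3.503 rad. Then A = (D²/8)(θ − sin θ) = 8.384 ft² and P = Dθ/2 = 7.304 ft.
Hydraulic radius R = A/P = 8.384/7.304 = 1.148 ft.
V = (1.486/n) R^(2/3) √S = (1.486/0.026) × 1.148^(2/3) × √0.065 = 15.97 ft/s. Hydraulic depth D_h = A/T = 8.384/4.102 = 2.044 ft.
Froude number Fr = V/√(g·D_h) = 15.97/√(32.2×2.044) = 1.97, which is greater than 1, so the flow is supercritical.

supercritical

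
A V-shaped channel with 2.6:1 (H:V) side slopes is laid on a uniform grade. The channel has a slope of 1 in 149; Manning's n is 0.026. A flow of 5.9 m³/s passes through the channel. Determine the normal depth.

y_n = 1.07 m

Manning's equation rearranged: A R^(2/3) = nQ / (1·√S) = 0.026 × 5.9 / (√0.006711) = 1.872.
Try y = 0.729 m: A R^(2/3) = 0.6734 — too small.
Try y = 1.26 m: A R^(2/3) = 2.897 — too large.
Try y = 1.07 m: A R^(2/3) = 1.874 — ≈ 1.872.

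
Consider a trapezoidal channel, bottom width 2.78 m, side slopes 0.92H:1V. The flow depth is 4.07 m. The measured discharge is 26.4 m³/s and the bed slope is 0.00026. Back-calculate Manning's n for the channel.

n = 0.025

With bottom width b = 2.78 m and side slope z = 0.92: A = (b + zy)y = (2.78 + 0.92×4.07)×4.07 = 26.55 m²; P = b + 2y√(1+z²) = 2.78 + 2×4.07×1.359 = 13.84 m.
Hydraulic radius R = A/P = 26.55/13.84 = 1.919 m.
Rearranging Manning's equation: n = (1/Q) A R^(2/3) S^(1/2) = (1/26.4) × 26.55 × 1.919^(2/3) × √0.00026 = 0.025.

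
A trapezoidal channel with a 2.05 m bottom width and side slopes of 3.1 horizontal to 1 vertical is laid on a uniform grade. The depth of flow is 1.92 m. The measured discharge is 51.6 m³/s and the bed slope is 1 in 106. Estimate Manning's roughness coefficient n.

With bottom width b = 2.05 m and side slope z = 3.1: A = (b + zy)y = (2.05 + 3.1×1.92)×1.92 = 15.36 m²; P = b + 2y√(1+z²) = 2.05 + 2×1.92×3.257 = 14.56 m.
Hydraulic radius R = A/P = 15.36/14.56 = 1.055 m.
Rearranging Manning's equation: n = (1/Q) A R^(2/3) S^(1/2) = (1/51.6) × 15.36 × 1.055^(2/3) × √0.009434 = 0.03.

n = 0.03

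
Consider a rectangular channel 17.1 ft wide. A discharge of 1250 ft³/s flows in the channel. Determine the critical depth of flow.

For a rectangular channel, critical depth y_c = (q²/g)^(1/3) where q = Q/b = 1250/17.1 = 73.1 ft²/s.
So y_c = (73.1²/32.2)^(1/3) = 5.5 ft.

y_c = 5.5 ft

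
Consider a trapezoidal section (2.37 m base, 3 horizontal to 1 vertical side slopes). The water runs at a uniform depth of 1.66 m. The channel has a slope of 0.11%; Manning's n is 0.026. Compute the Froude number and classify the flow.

With bottom width b = 2.37 m and side slope z = 3: A = (b + zy)y = (2.37 + 3×1.66)×1.66 = 12.2 m²; P = b + 2y√(1+z²) = 2.37 + 2×1.66×3.162 = 12.87 m.
Hydraulic radius R = A/P = 12.2/12.87 = 0.9481 m.
V = (1/n) R^(2/3) √S = (1/0.026) × 0.9481^(2/3) × √0.0011 = 1.231 m/s. Hydraulic depth D_h = A/T = 12.2/12.33 = 0.9895 m.
Froude number Fr = V/√(g·D_h) = 1.231/√(9.81×0.9895) = 0.395, which is less than 1, so the flow is subcritical.

subcritical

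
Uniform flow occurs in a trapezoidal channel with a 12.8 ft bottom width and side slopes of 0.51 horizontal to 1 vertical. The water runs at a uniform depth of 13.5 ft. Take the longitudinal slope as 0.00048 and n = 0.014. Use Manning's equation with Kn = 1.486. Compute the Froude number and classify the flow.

With bottom width b = 12.8 ft and side slope z = 0.51: A = (b + zy)y = (12.8 + 0.51×13.5)×13.5 = 265.7 ft²; P = b + 2y√(1+z²) = 12.8 + 2×13.5×1.123 = 43.11 ft.
Hydraulic radius R = A/P = 265.7/43.11 = 6.165 ft.
V = (1.486/n) R^(2/3) √S = (1.486/0.014) × 6.165^(2/3) × √0.00048 = 7.818 ft/s. Hydraulic depth D_h = A/T = 265.7/26.57 = 10 ft.
Froude number Fr = V/√(g·D_h) = 7.818/√(32.2×10) = 0.436, which is less than 1, so the flow is subcritical.

subcritical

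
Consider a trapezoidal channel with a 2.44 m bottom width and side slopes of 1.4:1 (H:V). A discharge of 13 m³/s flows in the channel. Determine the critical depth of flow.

y_c = 1.14 m

At critical depth, Q² T / (g A³) = 1, i.e. A³/T = Q²/g = 13²/9.81 = 17.23.
Trying y = 1.3 m: A³/T = 27.94 — high.
Trying y = 1.14 m: A³/T = 17.29 — close enough.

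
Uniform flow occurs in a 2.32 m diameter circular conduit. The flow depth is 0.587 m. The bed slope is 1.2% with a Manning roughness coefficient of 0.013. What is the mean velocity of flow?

V = 4.13 m/s

For a circular section of diameter D = 2.32 m at depth y = 0.587 m, the central angle is θ = 2 arccos(1 − 2y/D) = 2.108 rad. Then A = (D²/8)(θ − sin θ) = 0.8405 m² and P = Dθ/2 = 2.446 m.
Hydraulic radius R = A/P = 0.8405/2.446 = 0.3437 m.
From Manning's equation, V = (1/n) R^(2/3) S^(1/2) = (1/0.013) × 0.3437^(2/3) × 0.012^(1/2) = 4.13 m/s.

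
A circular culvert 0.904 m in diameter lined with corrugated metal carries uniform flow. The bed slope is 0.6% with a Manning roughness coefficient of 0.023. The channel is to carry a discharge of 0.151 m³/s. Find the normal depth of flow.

y_n = 0.266 m

Manning's equation rearranged: A R^(2/3) = nQ / (1·√S) = 0.023 × 0.151 / (√0.006) = 0.04484.
At y = 0.204 m: A R^(2/3) = 0.0266 — low.
At y = 0.266 m: A R^(2/3) = 0.04492 — ≈ 0.04484.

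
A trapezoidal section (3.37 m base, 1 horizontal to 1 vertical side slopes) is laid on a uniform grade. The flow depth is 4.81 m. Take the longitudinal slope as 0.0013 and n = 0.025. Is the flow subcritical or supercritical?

With bottom width b = 3.37 m and side slope z = 1: A = (b + zy)y = (3.37 + 1×4.81)×4.81 = 39.35 m²; P = b + 2y√(1+z²) = 3.37 + 2×4.81×1.414 = 16.97 m.
Hydraulic radius R = A/P = 39.35/16.97 = 2.318 m.
V = (1/n) R^(2/3) √S = (1/0.025) × 2.318^(2/3) × √0.0013 = 2.526 m/s. Hydraulic depth D_h = A/T = 39.35/12.99 = 3.029 m.
Froude number Fr = V/√(g·D_h) = 2.526/√(9.81×3.029) = 0.463, which is less than 1, so the flow is subcritical.

subcritical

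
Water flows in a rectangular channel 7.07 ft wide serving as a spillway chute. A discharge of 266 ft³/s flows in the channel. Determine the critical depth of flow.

y_c = 3.53 ft

For a rectangular channel, critical depth y_c = (q²/g)^(1/3) where q = Q/b = 266/7.07 = 37.62 ft²/s.
So y_c = (37.62²/32.2)^(1/3) = 3.53 ft.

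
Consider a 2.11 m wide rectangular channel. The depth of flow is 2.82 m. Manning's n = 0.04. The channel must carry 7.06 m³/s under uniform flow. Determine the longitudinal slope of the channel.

S = 0.0032

Flow area A = b·y = 2.11 × 2.82 = 5.95 m². Wetted perimeter P = b + 2y = 2.11 + 2×2.82 = 7.75 m.
Hydraulic radius R = A/P = 5.95/7.75 = 0.7678 m.
From Manning's equation, S = [nQ / (1 A R^(2/3))]² = [0.04 × 7.06 / (1 × 5.95 × 0.7678^(2/3))]² = 0.0032.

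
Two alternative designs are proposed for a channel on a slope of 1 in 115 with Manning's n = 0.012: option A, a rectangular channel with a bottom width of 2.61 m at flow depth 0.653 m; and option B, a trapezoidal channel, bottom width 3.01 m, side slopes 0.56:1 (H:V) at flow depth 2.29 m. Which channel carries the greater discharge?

channel B

Channel A: Flow area A = b·y = 2.61 × 0.653 = 1.704 m². Wetted perimeter P = b + 2y = 2.61 + 2×0.653 = 3.916 m. Hydraulic radius R = A/P = 1.704/3.916 = 0.4352 m. Q_A = (1/0.012)·1.704·0.4352^(2/3)·√0.008696 = 7.606 m³/s.
Channel B: With bottom width b = 3.01 m and side slope z = 0.56: A = (b + zy)y = (3.01 + 0.56×2.29)×2.29 = 9.83 m²; P = b + 2y√(1+z²) = 3.01 + 2×2.29×1.146 = 8.259 m. Hydraulic radius R = A/P = 9.83/8.259 = 1.19 m. Q_B = (1/0.012)·9.83·1.19^(2/3)·√0.008696 = 85.78 m³/s.
Q_A = 7.606 m³/s vs Q_B = 85.78 m³/s, so channel B carries more.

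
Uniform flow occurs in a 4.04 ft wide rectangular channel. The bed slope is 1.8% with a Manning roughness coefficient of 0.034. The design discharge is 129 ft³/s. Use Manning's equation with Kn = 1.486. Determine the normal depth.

Manning's equation rearranged: A R^(2/3) = nQ / (1.486·√S) = 0.034 × 129 / (1.486 × √0.018) = 22.
Trying y = 3.57 ft: A R^(2/3) = 17.09 — too small.
Trying y = 4.39 ft: A R^(2/3) = 22.02 — matches.

y_n = 4.39 ft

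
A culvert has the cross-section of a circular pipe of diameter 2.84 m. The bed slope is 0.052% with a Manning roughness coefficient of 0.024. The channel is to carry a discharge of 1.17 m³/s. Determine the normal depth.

y_n = 0.956 m

Manning's equation rearranged: A R^(2/3) = nQ / (1·√S) = 0.024 × 1.17 / (√0.00052) = 1.231.
Trying y = 1.11 m: A R^(2/3) = 1.628 — too large.
Trying y = 0.678 m: A R^(2/3) = 0.6301 — too small.
Trying y = 0.956 m: A R^(2/3) = 1.231 — ≈ 1.231.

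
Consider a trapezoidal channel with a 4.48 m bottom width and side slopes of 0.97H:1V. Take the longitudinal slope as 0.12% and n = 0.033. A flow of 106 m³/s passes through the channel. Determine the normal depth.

Manning's equation rearranged: A R^(2/3) = nQ / (1·√S) = 0.033 × 106 / (√0.0012) = 101.
Try y = 6.56 m: A R^(2/3) = 152.1 — too large.
Try y = 4.69 m: A R^(2/3) = 76.19 — too small.
Try y = 5.39 m: A R^(2/3) = 101.1 — matches.

y_n = 5.39 m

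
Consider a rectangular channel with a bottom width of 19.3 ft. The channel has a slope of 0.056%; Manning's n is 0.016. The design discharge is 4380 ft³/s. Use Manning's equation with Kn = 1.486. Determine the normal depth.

Manning's equation rearranged: A R^(2/3) = nQ / (1.486·√S) = 0.016 × 4380 / (1.486 × √0.00056) = 1993.
Try y = 34.9 ft: A R^(2/3) = 2594 — over.
Try y = 23.7 ft: A R^(2/3) = 1651 — short.
Try y = 27.8 ft: A R^(2/3) = 1994 — matches.

y_n = 27.8 ft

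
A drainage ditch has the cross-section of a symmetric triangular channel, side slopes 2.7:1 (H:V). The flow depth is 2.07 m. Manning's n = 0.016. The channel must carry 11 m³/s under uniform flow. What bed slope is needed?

For a triangular section with side slope z = 2.7: A = zy² = 2.7×2.07² = 11.57 m²; P = 2y√(1+z²) = 2×2.07×2.879 = 11.92 m.
Hydraulic radius R = A/P = 11.57/11.92 = 0.9706 m.
From Manning's equation, S = [nQ / (1 A R^(2/3))]² = [0.016 × 11 / (1 × 11.57 × 0.9706^(2/3))]² = 0.000241.

S = 0.000241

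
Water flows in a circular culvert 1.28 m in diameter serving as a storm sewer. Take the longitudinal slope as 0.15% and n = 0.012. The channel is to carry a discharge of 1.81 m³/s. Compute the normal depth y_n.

Manning's equation rearranged: A R^(2/3) = nQ / (1·√S) = 0.012 × 1.81 / (√0.0015) = 0.5608.
Trying y = 0.774 m: A R^(2/3) = 0.4093 — short.
Trying y = 1.15 m: A R^(2/3) = 0.6412 — over.
Trying y = 0.978 m: A R^(2/3) = 0.5607 — matches.

y_n = 0.978 m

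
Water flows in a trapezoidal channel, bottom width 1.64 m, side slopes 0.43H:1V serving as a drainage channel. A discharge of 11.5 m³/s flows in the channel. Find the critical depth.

y_c = 1.49 m

At critical depth, Q² T / (g A³) = 1, i.e. A³/T = Q²/g = 11.5²/9.81 = 13.48.
Trying y = 1.02 m: A³/T = 3.786 — too small.
Trying y = 1.64 m: A³/T = 18.65 — too large.
Trying y = 1.49 m: A³/T = 13.43 — matches.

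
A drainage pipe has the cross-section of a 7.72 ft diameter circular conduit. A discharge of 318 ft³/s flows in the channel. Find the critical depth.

At critical depth, Q² T / (g A³) = 1, i.e. A³/T = Q²/g = 318²/32.2 = 3140.
Trying y = 5.55 ft: A³/T = 6734 — too large.
Trying y = 4.56 ft: A³/T = 3139 — close enough.

y_c = 4.56 ft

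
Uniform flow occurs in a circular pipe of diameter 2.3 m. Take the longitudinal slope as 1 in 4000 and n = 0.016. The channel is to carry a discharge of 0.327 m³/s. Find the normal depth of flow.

Manning's equation rearranged: A R^(2/3) = nQ / (1·√S) = 0.016 × 0.327 / (√0.00025) = 0.3309.
Try y = 0.366 m: A R^(2/3) = 0.1577 — too small.
Try y = 0.527 m: A R^(2/3) = 0.3308 — matches.

y_n = 0.527 m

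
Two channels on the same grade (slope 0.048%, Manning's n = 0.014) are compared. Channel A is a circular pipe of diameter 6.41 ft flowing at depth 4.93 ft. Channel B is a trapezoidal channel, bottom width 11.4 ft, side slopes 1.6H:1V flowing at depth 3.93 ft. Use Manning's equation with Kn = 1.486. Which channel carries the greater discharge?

channel B

Channel A: For a circular section of diameter D = 6.41 ft at depth y = 4.93 ft, the central angle is θ = 2 arccos(1 − 2y/D) = 4.278 rad. Then A = (D²/8)(θ − sin θ) = 26.63 ft² and P = Dθ/2 = 13.71 ft. Hydraulic radius R = A/P = 26.63/13.71 = 1.942 ft. Q_A = (1.486/0.014)·26.63·1.942^(2/3)·√0.00048 = 96.41 ft³/s.
Channel B: With bottom width b = 11.4 ft and side slope z = 1.6: A = (b + zy)y = (11.4 + 1.6×3.93)×3.93 = 69.51 ft²; P = b + 2y√(1+z²) = 11.4 + 2×3.93×1.887 = 26.23 ft. Hydraulic radius R = A/P = 69.51/26.23 = 2.65 ft. Q_B = (1.486/0.014)·69.51·2.65^(2/3)·√0.00048 = 309.6 ft³/s.
Q_A = 96.41 ft³/s vs Q_B = 309.6 ft³/s, so channel B carries more.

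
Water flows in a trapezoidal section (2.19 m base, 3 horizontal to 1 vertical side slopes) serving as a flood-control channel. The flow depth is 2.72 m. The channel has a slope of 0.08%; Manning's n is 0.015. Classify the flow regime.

With bottom width b = 2.19 m and side slope z = 3: A = (b + zy)y = (2.19 + 3×2.72)×2.72 = 28.15 m²; P = b + 2y√(1+z²) = 2.19 + 2×2.72×3.162 = 19.39 m.
Hydraulic radius R = A/P = 28.15/19.39 = 1.452 m.
V = (1/n) R^(2/3) √S = (1/0.015) × 1.452^(2/3) × √0.0008 = 2.417 m/s. Hydraulic depth D_h = A/T = 28.15/18.51 = 1.521 m.
Froude number Fr = V/√(g·D_h) = 2.417/√(9.81×1.521) = 0.626, which is less than 1, so the flow is subcritical.

subcritical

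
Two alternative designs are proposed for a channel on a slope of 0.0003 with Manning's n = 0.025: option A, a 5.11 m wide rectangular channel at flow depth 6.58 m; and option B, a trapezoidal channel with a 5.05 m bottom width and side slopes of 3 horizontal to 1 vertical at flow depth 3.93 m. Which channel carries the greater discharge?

channel B

Channel A: Flow area A = b·y = 5.11 × 6.58 = 33.62 m². Wetted perimeter P = b + 2y = 5.11 + 2×6.58 = 18.27 m. Hydraulic radius R = A/P = 33.62/18.27 = 1.84 m. Q_A = (1/0.025)·33.62·1.84^(2/3)·√0.0003 = 34.98 m³/s.
Channel B: With bottom width b = 5.05 m and side slope z = 3: A = (b + zy)y = (5.05 + 3×3.93)×3.93 = 66.18 m²; P = b + 2y√(1+z²) = 5.05 + 2×3.93×3.162 = 29.91 m. Hydraulic radius R = A/P = 66.18/29.91 = 2.213 m. Q_B = (1/0.025)·66.18·2.213^(2/3)·√0.0003 = 77.87 m³/s.
Q_A = 34.98 m³/s vs Q_B = 77.87 m³/s, so channel B carries more.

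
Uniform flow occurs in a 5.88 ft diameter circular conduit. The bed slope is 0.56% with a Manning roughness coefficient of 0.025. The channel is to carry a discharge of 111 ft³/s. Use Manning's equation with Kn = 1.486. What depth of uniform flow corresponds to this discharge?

y_n = 3.66 ft

Manning's equation rearranged: A R^(2/3) = nQ / (1.486·√S) = 0.025 × 111 / (1.486 × √0.0056) = 24.95.
At y = 2.75 ft: A R^(2/3) = 15.65 — too small.
At y = 4.16 ft: A R^(2/3) = 29.8 — too large.
At y = 3.66 ft: A R^(2/3) = 24.93 — ≈ 24.95.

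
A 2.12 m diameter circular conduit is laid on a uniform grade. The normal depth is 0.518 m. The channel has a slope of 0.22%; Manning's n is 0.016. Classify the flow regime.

For a circular section of diameter D = 2.12 m at depth y = 0.518 m, the central angle is θ = 2 arccos(1 − 2y/D) = 2.068 rad. Then A = (D²/8)(θ − sin θ) = 0.6682 m² and P = Dθ/2 = 2.192 m.
Hydraulic radius R = A/P = 0.6682/2.192 = 0.3048 m.
V = (1/n) R^(2/3) √S = (1/0.016) × 0.3048^(2/3) × √0.0022 = 1.328 m/s. Hydraulic depth D_h = A/T = 0.6682/1.822 = 0.3667 m.
Froude number Fr = V/√(g·D_h) = 1.328/√(9.81×0.3667) = 0.7, which is less than 1, so the flow is subcritical.

subcritical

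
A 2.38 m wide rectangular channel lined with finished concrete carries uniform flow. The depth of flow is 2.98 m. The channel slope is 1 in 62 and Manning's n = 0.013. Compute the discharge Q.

Flow area A = b·y = 2.38 × 2.98 = 7.092 m². Wetted perimeter P = b + 2y = 2.38 + 2×2.98 = 8.34 m.
Hydraulic radius R = A/P = 7.092/8.34 = 0.8504 m.
Manning's equation: Q = (1/n) A R^(2/3) S^(1/2) = (1/0.013) × 7.092 × 0.8504^(2/3) × 0.01613^(1/2) = 62.2 m³/s.

Q = 62.2 m³/s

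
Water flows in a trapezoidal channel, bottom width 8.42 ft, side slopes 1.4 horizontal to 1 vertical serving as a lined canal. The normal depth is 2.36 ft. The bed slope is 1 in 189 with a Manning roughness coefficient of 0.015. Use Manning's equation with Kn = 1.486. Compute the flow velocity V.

With bottom width b = 8.42 ft and side slope z = 1.4: A = (b + zy)y = (8.42 + 1.4×2.36)×2.36 = 27.67 ft²; P = b + 2y√(1+z²) = 8.42 + 2×2.36×1.72 = 16.54 ft.
Hydraulic radius R = A/P = 27.67/16.54 = 1.673 ft.
From Manning's equation, V = (1.486/n) R^(2/3) S^(1/2) = (1.486/0.015) × 1.673^(2/3) × 0.005291^(1/2) = 10.2 ft/s.

V = 10.2 ft/s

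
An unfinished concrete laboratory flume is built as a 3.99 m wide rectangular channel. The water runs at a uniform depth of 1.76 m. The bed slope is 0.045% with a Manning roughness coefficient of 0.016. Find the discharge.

Q = 8.9 m³/s

Flow area A = b·y = 3.99 × 1.76 = 7.022 m². Wetted perimeter P = b + 2y = 3.99 + 2×1.76 = 7.51 m.
Hydraulic radius R = A/P = 7.022/7.51 = 0.9351 m.
Manning's equation: Q = (1/n) A R^(2/3) S^(1/2) = (1/0.016) × 7.022 × 0.9351^(2/3) × 0.00045^(1/2) = 8.9 m³/s.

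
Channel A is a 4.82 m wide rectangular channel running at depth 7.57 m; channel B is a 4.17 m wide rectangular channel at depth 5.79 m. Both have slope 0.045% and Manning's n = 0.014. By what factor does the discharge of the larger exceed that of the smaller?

Channel A: Flow area A = b·y = 4.82 × 7.57 = 36.49 m². Wetted perimeter P = b + 2y = 4.82 + 2×7.57 = 19.96 m. Hydraulic radius R = A/P = 36.49/19.96 = 1.828 m. Q_A = (1/0.014)·36.49·1.828^(2/3)·√0.00045 = 82.66 m³/s.
Channel B: Flow area A = b·y = 4.17 × 5.79 = 24.14 m². Wetted perimeter P = b + 2y = 4.17 + 2×5.79 = 15.75 m. Hydraulic radius R = A/P = 24.14/15.75 = 1.533 m. Q_B = (1/0.014)·24.14·1.533^(2/3)·√0.00045 = 48.64 m³/s.
The larger discharge is 82.66 m³/s and the smaller is 48.64 m³/s; the ratio is 1.7.

1.7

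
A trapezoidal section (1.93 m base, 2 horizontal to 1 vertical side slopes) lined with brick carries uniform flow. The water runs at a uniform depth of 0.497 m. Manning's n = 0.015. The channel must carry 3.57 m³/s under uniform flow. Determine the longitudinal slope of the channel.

S = 0.00551

With bottom width b = 1.93 m and side slope z = 2: A = (b + zy)y = (1.93 + 2×0.497)×0.497 = 1.453 m²; P = b + 2y√(1+z²) = 1.93 + 2×0.497×2.236 = 4.153 m.
Hydraulic radius R = A/P = 1.453/4.153 = 0.35 m.
From Manning's equation, S = [nQ / (1 A R^(2/3))]² = [0.015 × 3.57 / (1 × 1.453 × 0.35^(2/3))]² = 0.00551.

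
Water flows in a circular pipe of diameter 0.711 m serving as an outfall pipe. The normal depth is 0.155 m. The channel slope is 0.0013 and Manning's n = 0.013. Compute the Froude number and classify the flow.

For a circular section of diameter D = 0.711 m at depth y = 0.155 m, the central angle is θ = 2 arccos(1 − 2y/D) = 1.943 rad. Then A = (D²/8)(θ − sin θ) = 0.06393 m² and P = Dθ/2 = 0.6908 m.
Hydraulic radius R = A/P = 0.06393/0.6908 = 0.09254 m.
V = (1/n) R^(2/3) √S = (1/0.013) × 0.09254^(2/3) × √0.0013 = 0.5675 m/s. Hydraulic depth D_h = A/T = 0.06393/0.5871 = 0.1089 m.
Froude number Fr = V/√(g·D_h) = 0.5675/√(9.81×0.1089) = 0.549, which is less than 1, so the flow is subcritical.

subcritical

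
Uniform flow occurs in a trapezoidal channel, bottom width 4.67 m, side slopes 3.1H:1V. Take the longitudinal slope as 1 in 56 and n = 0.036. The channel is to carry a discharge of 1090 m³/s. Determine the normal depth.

Manning's equation rearranged: A R^(2/3) = nQ / (1·√S) = 0.036 × 1090 / (√0.01786) = 293.6.
At y = 4.38 m: A R^(2/3) = 143.6 — too small.
At y = 6.44 m: A R^(2/3) = 358.9 — too large.
At y = 5.93 m: A R^(2/3) = 294.2 — ≈ 293.6.

y_n = 5.93 m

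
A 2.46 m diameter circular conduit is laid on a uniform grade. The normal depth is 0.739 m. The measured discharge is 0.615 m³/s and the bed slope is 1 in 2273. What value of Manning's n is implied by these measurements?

For a circular section of diameter D = 2.46 m at depth y = 0.739 m, the central angle is θ = 2 arccos(1 − 2y/D) = 2.32 rad. Then A = (D²/8)(θ − sin θ) = 1.201 m² and P = Dθ/2 = 2.854 m.
Hydraulic radius R = A/P = 1.201/2.854 = 0.421 m.
Rearranging Manning's equation: n = (1/Q) A R^(2/3) S^(1/2) = (1/0.615) × 1.201 × 0.421^(2/3) × √0.0004399 = 0.023.

n = 0.023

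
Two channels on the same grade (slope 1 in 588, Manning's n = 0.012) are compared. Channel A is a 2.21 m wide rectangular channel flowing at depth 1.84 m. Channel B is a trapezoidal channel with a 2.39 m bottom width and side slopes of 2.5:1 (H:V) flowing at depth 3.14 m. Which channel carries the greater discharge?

channel B

Channel A: Flow area A = b·y = 2.21 × 1.84 = 4.066 m². Wetted perimeter P = b + 2y = 2.21 + 2×1.84 = 5.89 m. Hydraulic radius R = A/P = 4.066/5.89 = 0.6904 m. Q_A = (1/0.012)·4.066·0.6904^(2/3)·√0.001701 = 10.92 m³/s.
Channel B: With bottom width b = 2.39 m and side slope z = 2.5: A = (b + zy)y = (2.39 + 2.5×3.14)×3.14 = 32.15 m²; P = b + 2y√(1+z²) = 2.39 + 2×3.14×2.693 = 19.3 m. Hydraulic radius R = A/P = 32.15/19.3 = 1.666 m. Q_B = (1/0.012)·32.15·1.666^(2/3)·√0.001701 = 155.3 m³/s.
Q_A = 10.92 m³/s vs Q_B = 155.3 m³/s, so channel B carries more.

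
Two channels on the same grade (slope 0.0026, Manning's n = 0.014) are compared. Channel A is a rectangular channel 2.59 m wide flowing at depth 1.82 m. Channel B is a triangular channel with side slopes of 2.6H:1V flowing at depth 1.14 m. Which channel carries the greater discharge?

Channel A: Flow area A = b·y = 2.59 × 1.82 = 4.714 m². Wetted perimeter P = b + 2y = 2.59 + 2×1.82 = 6.23 m. Hydraulic radius R = A/P = 4.714/6.23 = 0.7566 m. Q_A = (1/0.014)·4.714·0.7566^(2/3)·√0.0026 = 14.26 m³/s.
Channel B: For a triangular section with side slope z = 2.6: A = zy² = 2.6×1.14² = 3.379 m²; P = 2y√(1+z²) = 2×1.14×2.786 = 6.351 m. Hydraulic radius R = A/P = 3.379/6.351 = 0.532 m. Q_B = (1/0.014)·3.379·0.532^(2/3)·√0.0026 = 8.08 m³/s.
Q_A = 14.26 m³/s vs Q_B = 8.08 m³/s, so channel A carries more.

channel A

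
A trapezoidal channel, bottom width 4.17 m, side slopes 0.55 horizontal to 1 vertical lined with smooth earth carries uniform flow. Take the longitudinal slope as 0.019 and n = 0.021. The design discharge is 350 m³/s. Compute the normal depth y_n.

Manning's equation rearranged: A R^(2/3) = nQ / (1·√S) = 0.021 × 350 / (√0.019) = 53.32.
At y = 6.04 m: A R^(2/3) = 83.8 — over.
At y = 3.66 m: A R^(2/3) = 33.57 — short.
At y = 4.74 m: A R^(2/3) = 53.4 — matches.

y_n = 4.74 m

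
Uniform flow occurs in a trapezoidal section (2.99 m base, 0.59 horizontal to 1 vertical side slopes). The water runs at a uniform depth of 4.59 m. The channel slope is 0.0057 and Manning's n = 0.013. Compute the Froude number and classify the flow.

With bottom width b = 2.99 m and side slope z = 0.59: A = (b + zy)y = (2.99 + 0.59×4.59)×4.59 = 26.15 m²; P = b + 2y√(1+z²) = 2.99 + 2×4.59×1.161 = 13.65 m.
Hydraulic radius R = A/P = 26.15/13.65 = 1.916 m.
V = (1/n) R^(2/3) √S = (1/0.013) × 1.916^(2/3) × √0.0057 = 8.96 m/s. Hydraulic depth D_h = A/T = 26.15/8.406 = 3.111 m.
Froude number Fr = V/√(g·D_h) = 8.96/√(9.81×3.111) = 1.62, which is greater than 1, so the flow is supercritical.

supercritical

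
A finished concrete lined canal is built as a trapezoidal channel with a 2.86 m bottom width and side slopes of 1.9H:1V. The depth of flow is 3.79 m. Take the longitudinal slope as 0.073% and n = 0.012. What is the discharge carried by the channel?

With bottom width b = 2.86 m and side slope z = 1.9: A = (b + zy)y = (2.86 + 1.9×3.79)×3.79 = 38.13 m²; P = b + 2y√(1+z²) = 2.86 + 2×3.79×2.147 = 19.13 m.
Hydraulic radius R = A/P = 38.13/19.13 = 1.993 m.
Manning's equation: Q = (1/n) A R^(2/3) S^(1/2) = (1/0.012) × 38.13 × 1.993^(2/3) × 0.00073^(1/2) = 136 m³/s.

Q = 136 m³/s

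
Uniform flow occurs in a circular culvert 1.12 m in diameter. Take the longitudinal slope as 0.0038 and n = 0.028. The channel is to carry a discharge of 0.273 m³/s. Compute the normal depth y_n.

y_n = 0.416 m

Manning's equation rearranged: A R^(2/3) = nQ / (1·√S) = 0.028 × 0.273 / (√0.0038) = 0.124.
Try y = 0.334 m: A R^(2/3) = 0.08163 — low.
Try y = 0.507 m: A R^(2/3) = 0.1775 — high.
Try y = 0.416 m: A R^(2/3) = 0.1239 — ≈ 0.124.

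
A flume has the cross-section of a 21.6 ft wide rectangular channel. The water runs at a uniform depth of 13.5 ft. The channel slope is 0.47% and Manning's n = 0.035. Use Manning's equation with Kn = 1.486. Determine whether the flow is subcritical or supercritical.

subcritical

Flow area A = b·y = 21.6 × 13.5 = 291.6 ft². Wetted perimeter P = b + 2y = 21.6 + 2×13.5 = 48.6 ft.
Hydraulic radius R = A/P = 291.6/48.6 = 6 ft.
V = (1.486/n) R^(2/3) √S = (1.486/0.035) × 6^(2/3) × √0.0047 = 9.611 ft/s. Hydraulic depth D_h = A/T = 291.6/21.6 = 13.5 ft.
Froude number Fr = V/√(g·D_h) = 9.611/√(32.2×13.5) = 0.461, which is less than 1, so the flow is subcritical.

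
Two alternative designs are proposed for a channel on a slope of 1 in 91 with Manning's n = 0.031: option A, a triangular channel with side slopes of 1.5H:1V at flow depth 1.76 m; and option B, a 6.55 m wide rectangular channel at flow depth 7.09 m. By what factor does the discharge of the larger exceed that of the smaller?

Channel A: For a triangular section with side slope z = 1.5: A = zy² = 1.5×1.76² = 4.646 m²; P = 2y√(1+z²) = 2×1.76×1.803 = 6.346 m. Hydraulic radius R = A/P = 4.646/6.346 = 0.7322 m. Q_A = (1/0.031)·4.646·0.7322^(2/3)·√0.01099 = 12.76 m³/s.
Channel B: Flow area A = b·y = 6.55 × 7.09 = 46.44 m². Wetted perimeter P = b + 2y = 6.55 + 2×7.09 = 20.73 m. Hydraulic radius R = A/P = 46.44/20.73 = 2.24 m. Q_B = (1/0.031)·46.44·2.24^(2/3)·√0.01099 = 268.9 m³/s.
The larger discharge is 268.9 m³/s and the smaller is 12.76 m³/s; the ratio is 21.1.

21.1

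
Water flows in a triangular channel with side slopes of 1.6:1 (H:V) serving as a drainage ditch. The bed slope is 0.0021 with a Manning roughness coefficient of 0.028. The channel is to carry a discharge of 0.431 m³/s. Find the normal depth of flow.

y_n = 0.63 m

Manning's equation rearranged: A R^(2/3) = nQ / (1·√S) = 0.028 × 0.431 / (√0.0021) = 0.2633.
At y = 0.693 m: A R^(2/3) = 0.3396 — too large.
At y = 0.556 m: A R^(2/3) = 0.1888 — too small.
At y = 0.63 m: A R^(2/3) = 0.2634 — close enough.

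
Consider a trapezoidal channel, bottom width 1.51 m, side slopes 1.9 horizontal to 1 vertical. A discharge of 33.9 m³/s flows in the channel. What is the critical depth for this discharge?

y_c = 1.95 m

At critical depth, Q² T / (g A³) = 1, i.e. A³/T = Q²/g = 33.9²/9.81 = 117.1.
Trying y = 1.52 m: A³/T = 41 — low.
Trying y = 2.17 m: A³/T = 187.2 — high.
Trying y = 1.95 m: A³/T = 117.9 — ≈ 117.1.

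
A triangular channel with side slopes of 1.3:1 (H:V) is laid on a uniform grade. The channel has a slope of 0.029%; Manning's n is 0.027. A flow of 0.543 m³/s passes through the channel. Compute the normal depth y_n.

Manning's equation rearranged: A R^(2/3) = nQ / (1·√S) = 0.027 × 0.543 / (√0.00029) = 0.8609.
Trying y = 1.2 m: A R^(2/3) = 1.141 — over.
Trying y = 1.08 m: A R^(2/3) = 0.8612 — close enough.

y_n = 1.08 m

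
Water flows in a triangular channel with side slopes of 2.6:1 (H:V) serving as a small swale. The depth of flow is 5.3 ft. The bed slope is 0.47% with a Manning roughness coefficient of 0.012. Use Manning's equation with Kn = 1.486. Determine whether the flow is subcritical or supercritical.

For a triangular section with side slope z = 2.6: A = zy² = 2.6×5.3² = 73.03 ft²; P = 2y√(1+z²) = 2×5.3×2.786 = 29.53 ft.
Hydraulic radius R = A/P = 73.03/29.53 = 2.473 ft.
V = (1.486/n) R^(2/3) √S = (1.486/0.012) × 2.473^(2/3) × √0.0047 = 15.53 ft/s. Hydraulic depth D_h = A/T = 73.03/27.56 = 2.65 ft.
Froude number Fr = V/√(g·D_h) = 15.53/√(32.2×2.65) = 1.68, which is greater than 1, so the flow is supercritical.

supercritical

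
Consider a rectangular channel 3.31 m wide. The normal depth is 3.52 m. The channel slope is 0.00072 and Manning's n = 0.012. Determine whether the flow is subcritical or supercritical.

Flow area A = b·y = 3.31 × 3.52 = 11.65 m². Wetted perimeter P = b + 2y = 3.31 + 2×3.52 = 10.35 m.
Hydraulic radius R = A/P = 11.65/10.35 = 1.126 m.
V = (1/n) R^(2/3) √S = (1/0.012) × 1.126^(2/3) × √0.00072 = 2.42 m/s. Hydraulic depth D_h = A/T = 11.65/3.31 = 3.52 m.
Froude number Fr = V/√(g·D_h) = 2.42/√(9.81×3.52) = 0.412, which is less than 1, so the flow is subcritical.

subcritical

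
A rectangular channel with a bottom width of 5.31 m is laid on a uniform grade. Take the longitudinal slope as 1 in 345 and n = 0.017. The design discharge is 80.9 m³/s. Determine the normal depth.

Manning's equation rearranged: A R^(2/3) = nQ / (1·√S) = 0.017 × 80.9 / (√0.002899) = 25.55.
Try y = 2.95 m: A R^(2/3) = 19.58 — too small.
Try y = 3.62 m: A R^(2/3) = 25.54 — close enough.

y_n = 3.62 m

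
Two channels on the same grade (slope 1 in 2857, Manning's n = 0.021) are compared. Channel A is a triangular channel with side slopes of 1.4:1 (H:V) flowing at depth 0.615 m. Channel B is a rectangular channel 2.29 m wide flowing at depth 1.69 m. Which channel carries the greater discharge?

channel B

Channel A: For a triangular section with side slope z = 1.4: A = zy² = 1.4×0.615² = 0.5295 m²; P = 2y√(1+z²) = 2×0.615×1.72 = 2.116 m. Hydraulic radius R = A/P = 0.5295/2.116 = 0.2502 m. Q_A = (1/0.021)·0.5295·0.2502^(2/3)·√0.00035 = 0.1873 m³/s.
Channel B: Flow area A = b·y = 2.29 × 1.69 = 3.87 m². Wetted perimeter P = b + 2y = 2.29 + 2×1.69 = 5.67 m. Hydraulic radius R = A/P = 3.87/5.67 = 0.6826 m. Q_B = (1/0.021)·3.87·0.6826^(2/3)·√0.00035 = 2.673 m³/s.
Q_A = 0.1873 m³/s vs Q_B = 2.673 m³/s, so channel B carries more.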